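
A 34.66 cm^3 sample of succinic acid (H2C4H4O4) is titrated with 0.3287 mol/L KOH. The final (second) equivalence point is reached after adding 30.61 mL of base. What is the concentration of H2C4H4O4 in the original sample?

0.145 M

n(KOH) = 0.3287 x 0.03061 = 0.01006 mol.
At the final (second) equivalence point, 2 mol OH^- react per mol H2C4H4O4, so n(H2C4H4O4) = 0.01006 / 2 = 0.005031 mol.
[H2C4H4O4] = 0.005031 / 0.03466 L = 0.145 M.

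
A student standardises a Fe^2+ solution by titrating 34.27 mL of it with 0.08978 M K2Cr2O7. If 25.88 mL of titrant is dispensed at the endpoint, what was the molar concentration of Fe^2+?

0.407 M

n(K2Cr2O7) = 0.08978 x 0.02588 = 0.002324 mol.
From the balanced equation, 1 mol K2Cr2O7 reacts with 6 mol Fe^2+, so n(Fe^2+) = 0.002324 x 6/1 = 0.01394 mol.
[Fe^2+] = 0.01394 / 0.03427 L = 0.407 M.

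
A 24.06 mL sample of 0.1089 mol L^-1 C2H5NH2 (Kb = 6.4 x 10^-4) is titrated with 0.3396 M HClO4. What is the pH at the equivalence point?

5.94

n(C2H5NH2) = 0.1089 x 0.02406 = 0.002620 mol; V(HClO4) at equivalence = 0.002620/0.3396 = 0.007715 L.
At equivalence the base is fully converted to C2H5NH3+; total volume = 0.03178 L, so [C2H5NH3+] = 0.002620/0.03178 = 0.08246 M.
Ka(C2H5NH3+) = Kw/Kb = 1.0e-14 / 6.4 x 10^-4 = 1.56e-11.
[H^+] = sqrt(Ka x [C2H5NH3+]) = sqrt(1.56e-11 x 0.08246) = 1.14e-6 M.
pH = -log(1.14e-6) = 5.94.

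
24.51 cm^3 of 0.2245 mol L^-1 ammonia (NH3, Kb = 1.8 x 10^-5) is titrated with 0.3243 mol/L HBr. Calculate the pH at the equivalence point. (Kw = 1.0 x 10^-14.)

5.07

n(NH3) = 0.2245 x 0.02451 = 0.005502 mol; V(HBr) at equivalence = 0.005502/0.3243 = 0.01697 L.
At equivalence the base is fully converted to NH4+; total volume = 0.04148 L, so [NH4+] = 0.005502/0.04148 = 0.1327 M.
Ka(NH4+) = Kw/Kb = 1.0e-14 / 1.8 x 10^-5 = 5.56e-10.
[H^+] = sqrt(Ka x [NH4+]) = sqrt(5.56e-10 x 0.1327) = 8.58e-6 M.
pH = -log(8.58e-6) = 5.07.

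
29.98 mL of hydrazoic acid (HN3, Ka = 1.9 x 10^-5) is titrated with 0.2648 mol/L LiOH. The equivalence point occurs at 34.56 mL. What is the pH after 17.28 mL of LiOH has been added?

4.72

17.28 mL is exactly half the equivalence volume (34.56/2), i.e. the half-equivalence point.
There, n(HA) = n(A^-), so pH = pKa = -log(1.9 x 10^-5) = 4.72.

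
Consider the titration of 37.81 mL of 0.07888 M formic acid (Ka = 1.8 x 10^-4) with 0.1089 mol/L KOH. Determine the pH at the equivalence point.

n(HCOOH) = 0.07888 x 0.03781 = 0.002982 mol; V(KOH) at equivalence = 0.002982/0.1089 = 0.02739 L.
At equivalence all the acid is converted to HCOO-; total volume = 0.03781 + 0.02739 = 0.06520 L, so [HCOO-] = 0.002982/0.06520 = 0.04575 M.
Kb = Kw/Ka = 1.0e-14 / 1.8 x 10^-4 = 5.56e-11.
[OH^-] = sqrt(Kb x [HCOO-]) = sqrt(5.56e-11 x 0.04575) = 1.59e-6 M.
pOH = 5.80, so pH = 14.00 - 5.80 = 8.20.

8.20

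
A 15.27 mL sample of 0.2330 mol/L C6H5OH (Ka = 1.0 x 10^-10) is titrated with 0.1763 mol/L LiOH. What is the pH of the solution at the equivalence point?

11.50

n(C6H5OH) = 0.2330 x 0.01527 = 0.003558 mol; V(LiOH) at equivalence = 0.003558/0.1763 = 0.02018 L.
At equivalence all the acid is converted to C6H5O-; total volume = 0.01527 + 0.02018 = 0.03545 L, so [C6H5O-] = 0.003558/0.03545 = 0.1004 M.
Kb = Kw/Ka = 1.0e-14 / 1.0 x 10^-10 = 0.000100.
[OH^-] = sqrt(Kb x [C6H5O-]) = sqrt(0.000100 x 0.1004) = 0.00317 M.
pOH = 2.50, so pH = 14.00 - 2.50 = 11.50.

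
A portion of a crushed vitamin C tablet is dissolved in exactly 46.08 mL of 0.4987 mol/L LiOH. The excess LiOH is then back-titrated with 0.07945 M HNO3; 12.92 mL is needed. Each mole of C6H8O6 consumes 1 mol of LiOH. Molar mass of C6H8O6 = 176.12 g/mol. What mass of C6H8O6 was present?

Total n(LiOH) added = 0.4987 x 0.04608 = 0.02298 mol.
n(HNO3) used = 0.07945 x 0.01292 = 0.001026 mol, which equals the excess n(LiOH).
So n(LiOH) consumed by the sample = 0.02298 - 0.001026 = 0.02195 mol.
n(C6H8O6) = 0.02195 / 1 = 0.02195 mol.
mass = 0.02195 mol x 176.12 g/mol = 3.87 g.

3.87 g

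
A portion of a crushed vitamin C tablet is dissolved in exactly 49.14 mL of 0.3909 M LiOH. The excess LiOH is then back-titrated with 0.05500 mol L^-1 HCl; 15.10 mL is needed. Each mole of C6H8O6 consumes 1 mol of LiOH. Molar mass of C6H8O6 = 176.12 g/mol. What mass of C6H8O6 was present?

3.24 g

Total n(LiOH) added = 0.3909 x 0.04914 = 0.01921 mol.
n(HCl) used = 0.05500 x 0.01510 = 0.0008305 mol, which equals the excess n(LiOH).
So n(LiOH) consumed by the sample = 0.01921 - 0.0008305 = 0.01838 mol.
n(C6H8O6) = 0.01838 / 1 = 0.01838 mol.
mass = 0.01838 mol x 176.12 g/mol = 3.24 g.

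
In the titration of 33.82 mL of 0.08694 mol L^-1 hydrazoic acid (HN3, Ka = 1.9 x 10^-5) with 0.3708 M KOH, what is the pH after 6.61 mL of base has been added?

5.42

Initial n(HN3) = 0.08694 x 0.03382 = 0.002940 mol.
n(KOH) added = 0.3708 x 0.006610 = 0.002451 mol, converting that many moles of HN3 to N3-.
Remaining n(HN3) = 0.0004893 mol; n(N3-) = 0.002451 mol.
By Henderson-Hasselbalch, pH = pKa + log([A^-]/[HA]) = 4.72 + log(0.002451/0.0004893) = 4.72 + (+0.70) = 5.42.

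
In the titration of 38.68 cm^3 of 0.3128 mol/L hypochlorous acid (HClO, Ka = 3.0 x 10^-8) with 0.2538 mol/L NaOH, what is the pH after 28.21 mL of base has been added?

7.68

Initial n(HClO) = 0.3128 x 0.03868 = 0.01210 mol.
n(NaOH) added = 0.2538 x 0.02821 = 0.007160 mol, converting that many moles of HClO to ClO-.
Remaining n(HClO) = 0.004939 mol; n(ClO-) = 0.007160 mol.
By Henderson-Hasselbalch, pH = pKa + log([A^-]/[HA]) = 7.52 + log(0.007160/0.004939) = 7.52 + (+0.16) = 7.68.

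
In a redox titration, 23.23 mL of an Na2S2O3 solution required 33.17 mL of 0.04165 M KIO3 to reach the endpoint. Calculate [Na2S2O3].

n(KIO3) = 0.04165 x 0.03317 = 0.001382 mol.
From the balanced equation, 1 mol KIO3 reacts with 6 mol Na2S2O3, so n(Na2S2O3) = 0.001382 x 6/1 = 0.008289 mol.
[Na2S2O3] = 0.008289 / 0.02323 L = 0.357 M.

0.357 M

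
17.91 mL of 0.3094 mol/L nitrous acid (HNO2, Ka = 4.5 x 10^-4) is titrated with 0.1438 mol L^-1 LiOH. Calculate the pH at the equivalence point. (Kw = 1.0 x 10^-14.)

8.17

n(HNO2) = 0.3094 x 0.01791 = 0.005541 mol; V(LiOH) at equivalence = 0.005541/0.1438 = 0.03854 L.
At equivalence all the acid is converted to NO2-; total volume = 0.01791 + 0.03854 = 0.05645 L, so [NO2-] = 0.005541/0.05645 = 0.09817 M.
Kb = Kw/Ka = 1.0e-14 / 4.5 x 10^-4 = 2.22e-11.
[OH^-] = sqrt(Kb x [NO2-]) = sqrt(2.22e-11 x 0.09817) = 1.48e-6 M.
pOH = 5.83, so pH = 14.00 - 5.83 = 8.17.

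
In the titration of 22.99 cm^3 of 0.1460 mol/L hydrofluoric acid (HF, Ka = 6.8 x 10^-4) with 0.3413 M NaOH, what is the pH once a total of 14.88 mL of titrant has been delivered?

12.66

n(acid) = 0.1460 x 0.02299 = 0.003357 mol; n(NaOH) added = 0.3413 x 0.01488 = 0.005079 mol.
Base is in excess by 0.005079 - 0.003357 = 0.001722 mol in a total volume of 0.03787 L.
[OH^-] = 0.001722/0.03787 = 0.04547 M, so pOH = 1.34 and pH = 14.00 - 1.34 = 12.66.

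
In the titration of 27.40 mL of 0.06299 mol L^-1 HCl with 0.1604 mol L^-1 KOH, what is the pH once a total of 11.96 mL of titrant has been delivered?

11.69

n(acid) = 0.06299 x 0.02740 = 0.001726 mol; n(KOH) added = 0.1604 x 0.01196 = 0.001918 mol.
Base is in excess by 0.001918 - 0.001726 = 0.0001925 mol in a total volume of 0.03936 L.
[OH^-] = 0.0001925/0.03936 = 0.004890 M, so pOH = 2.31 and pH = 14.00 - 2.31 = 11.69.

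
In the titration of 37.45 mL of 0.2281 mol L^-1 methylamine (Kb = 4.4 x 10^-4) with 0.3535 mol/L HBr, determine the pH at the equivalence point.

n(CH3NH2) = 0.2281 x 0.03745 = 0.008542 mol; V(HBr) at equivalence = 0.008542/0.3535 = 0.02417 L.
At equivalence the base is fully converted to CH3NH3+; total volume = 0.06162 L, so [CH3NH3+] = 0.008542/0.06162 = 0.1386 M.
Ka(CH3NH3+) = Kw/Kb = 1.0e-14 / 4.4 x 10^-4 = 2.27e-11.
[H^+] = sqrt(Ka x [CH3NH3+]) = sqrt(2.27e-11 x 0.1386) = 1.78e-6 M.
pH = -log(1.78e-6) = 5.75.

5.75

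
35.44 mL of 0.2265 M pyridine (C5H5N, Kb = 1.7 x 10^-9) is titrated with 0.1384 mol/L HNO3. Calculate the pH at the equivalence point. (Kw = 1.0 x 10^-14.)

3.15

n(C5H5N) = 0.2265 x 0.03544 = 0.008027 mol; V(HNO3) at equivalence = 0.008027/0.1384 = 0.05800 L.
At equivalence the base is fully converted to C5H5NH+; total volume = 0.09344 L, so [C5H5NH+] = 0.008027/0.09344 = 0.08591 M.
Ka(C5H5NH+) = Kw/Kb = 1.0e-14 / 1.7 x 10^-9 = 5.88e-6.
[H^+] = sqrt(Ka x [C5H5NH+]) = sqrt(5.88e-6 x 0.08591) = 0.000711 M.
pH = -log(0.000711) = 3.15.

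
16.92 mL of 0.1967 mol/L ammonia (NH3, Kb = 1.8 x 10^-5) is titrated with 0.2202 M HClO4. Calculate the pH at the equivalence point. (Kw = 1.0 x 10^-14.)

n(NH3) = 0.1967 x 0.01692 = 0.003328 mol; V(HClO4) at equivalence = 0.003328/0.2202 = 0.01511 L.
At equivalence the base is fully converted to NH4+; total volume = 0.03203 L, so [NH4+] = 0.003328/0.03203 = 0.1039 M.
Ka(NH4+) = Kw/Kb = 1.0e-14 / 1.8 x 10^-5 = 5.56e-10.
[H^+] = sqrt(Ka x [NH4+]) = sqrt(5.56e-10 x 0.1039) = 7.60e-6 M.
pH = -log(7.60e-6) = 5.12.

5.12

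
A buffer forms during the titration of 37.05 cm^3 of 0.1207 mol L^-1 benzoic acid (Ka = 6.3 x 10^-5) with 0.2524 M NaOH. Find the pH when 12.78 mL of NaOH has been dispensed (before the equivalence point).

Initial n(C6H5COOH) = 0.1207 x 0.03705 = 0.004472 mol.
n(NaOH) added = 0.2524 x 0.01278 = 0.003226 mol, converting that many moles of C6H5COOH to C6H5COO-.
Remaining n(C6H5COOH) = 0.001246 mol; n(C6H5COO-) = 0.003226 mol.
By Henderson-Hasselbalch, pH = pKa + log([A^-]/[HA]) = 4.20 + log(0.003226/0.001246) = 4.20 + (+0.41) = 4.61.

4.61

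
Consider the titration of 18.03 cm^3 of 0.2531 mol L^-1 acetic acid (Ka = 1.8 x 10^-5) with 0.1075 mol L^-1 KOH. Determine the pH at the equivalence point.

8.81

n(CH3COOH) = 0.2531 x 0.01803 = 0.004563 mol; V(KOH) at equivalence = 0.004563/0.1075 = 0.04245 L.
At equivalence all the acid is converted to CH3COO-; total volume = 0.01803 + 0.04245 = 0.06048 L, so [CH3COO-] = 0.004563/0.06048 = 0.07545 M.
Kb = Kw/Ka = 1.0e-14 / 1.8 x 10^-5 = 5.56e-10.
[OH^-] = sqrt(Kb x [CH3COO-]) = sqrt(5.56e-10 x 0.07545) = 6.47e-6 M.
pOH = 5.19, so pH = 14.00 - 5.19 = 8.81.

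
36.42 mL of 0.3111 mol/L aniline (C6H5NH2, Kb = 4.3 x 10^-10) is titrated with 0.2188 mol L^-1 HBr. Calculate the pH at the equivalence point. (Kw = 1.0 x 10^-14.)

n(C6H5NH2) = 0.3111 x 0.03642 = 0.01133 mol; V(HBr) at equivalence = 0.01133/0.2188 = 0.05178 L.
At equivalence the base is fully converted to C6H5NH3+; total volume = 0.08820 L, so [C6H5NH3+] = 0.01133/0.08820 = 0.1285 M.
Ka(C6H5NH3+) = Kw/Kb = 1.0e-14 / 4.3 x 10^-10 = 2.33e-5.
[H^+] = sqrt(Ka x [C6H5NH3+]) = sqrt(2.33e-5 x 0.1285) = 0.00173 M.
pH = -log(0.00173) = 2.76.

2.76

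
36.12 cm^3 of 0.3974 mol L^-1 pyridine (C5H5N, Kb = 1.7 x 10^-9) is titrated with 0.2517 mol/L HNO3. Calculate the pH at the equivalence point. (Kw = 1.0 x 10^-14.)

3.02

n(C5H5N) = 0.3974 x 0.03612 = 0.01435 mol; V(HNO3) at equivalence = 0.01435/0.2517 = 0.05703 L.
At equivalence the base is fully converted to C5H5NH+; total volume = 0.09315 L, so [C5H5NH+] = 0.01435/0.09315 = 0.1541 M.
Ka(C5H5NH+) = Kw/Kb = 1.0e-14 / 1.7 x 10^-9 = 5.88e-6.
[H^+] = sqrt(Ka x [C5H5NH+]) = sqrt(5.88e-6 x 0.1541) = 0.000952 M.
pH = -log(0.000952) = 3.02.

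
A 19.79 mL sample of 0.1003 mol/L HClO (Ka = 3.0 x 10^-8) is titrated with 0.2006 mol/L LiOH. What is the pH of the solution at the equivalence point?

n(HClO) = 0.1003 x 0.01979 = 0.001985 mol; V(LiOH) at equivalence = 0.001985/0.2006 = 0.009895 L.
At equivalence all the acid is converted to ClO-; total volume = 0.01979 + 0.009895 = 0.02968 L, so [ClO-] = 0.001985/0.02968 = 0.06687 M.
Kb = Kw/Ka = 1.0e-14 / 3.0 x 10^-8 = 3.33e-7.
[OH^-] = sqrt(Kb x [ClO-]) = sqrt(3.33e-7 x 0.06687) = 0.000149 M.
pOH = 3.83, so pH = 14.00 - 3.83 = 10.17.

10.17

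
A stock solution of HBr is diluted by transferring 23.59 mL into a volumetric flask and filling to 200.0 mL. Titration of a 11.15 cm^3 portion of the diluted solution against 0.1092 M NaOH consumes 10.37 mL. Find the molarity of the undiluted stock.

0.861 M

n(NaOH) = 0.1092 x 0.01037 = 0.001132 mol.
n(HBr) in the aliquot = 0.001132 mol.
[diluted HBr] = 0.001132 / 0.01115 = 0.1016 M.
Dilution factor = 200.0/23.59 = 8.478, so [stock] = 0.1016 x 8.478 = 0.861 M.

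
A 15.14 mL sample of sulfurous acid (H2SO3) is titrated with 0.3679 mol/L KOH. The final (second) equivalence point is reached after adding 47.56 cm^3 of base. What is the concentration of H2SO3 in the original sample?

0.578 M

n(KOH) = 0.3679 x 0.04756 = 0.01750 mol.
At the final (second) equivalence point, 2 mol OH^- react per mol H2SO3, so n(H2SO3) = 0.01750 / 2 = 0.008749 mol.
[H2SO3] = 0.008749 / 0.01514 L = 0.578 M.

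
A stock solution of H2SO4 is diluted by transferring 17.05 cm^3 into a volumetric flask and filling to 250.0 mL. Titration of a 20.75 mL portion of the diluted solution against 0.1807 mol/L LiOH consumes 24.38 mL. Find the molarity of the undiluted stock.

n(LiOH) = 0.1807 x 0.02438 = 0.004405 mol.
n(H2SO4) in the aliquot = 0.004405 x 1/2 = 0.002203 mol.
[diluted H2SO4] = 0.002203 / 0.02075 = 0.1062 M.
Dilution factor = 250.0/17.05 = 14.66, so [stock] = 0.1062 x 14.66 = 1.56 M.

1.56 M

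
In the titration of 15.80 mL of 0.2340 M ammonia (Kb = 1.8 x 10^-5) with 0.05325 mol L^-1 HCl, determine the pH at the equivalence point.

n(NH3) = 0.2340 x 0.01580 = 0.003697 mol; V(HCl) at equivalence = 0.003697/0.05325 = 0.06943 L.
At equivalence the base is fully converted to NH4+; total volume = 0.08523 L, so [NH4+] = 0.003697/0.08523 = 0.04338 M.
Ka(NH4+) = Kw/Kb = 1.0e-14 / 1.8 x 10^-5 = 5.56e-10.
[H^+] = sqrt(Ka x [NH4+]) = sqrt(5.56e-10 x 0.04338) = 4.91e-6 M.
pH = -log(4.91e-6) = 5.31.

5.31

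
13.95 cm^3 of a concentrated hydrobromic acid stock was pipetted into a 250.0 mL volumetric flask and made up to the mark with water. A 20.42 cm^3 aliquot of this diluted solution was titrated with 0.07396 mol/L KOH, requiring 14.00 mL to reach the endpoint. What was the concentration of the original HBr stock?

0.909 M

n(KOH) = 0.07396 x 0.01400 = 0.001035 mol.
n(HBr) in the aliquot = 0.001035 mol.
[diluted HBr] = 0.001035 / 0.02042 = 0.05071 M.
Dilution factor = 250.0/13.95 = 17.92, so [stock] = 0.05071 x 17.92 = 0.909 M.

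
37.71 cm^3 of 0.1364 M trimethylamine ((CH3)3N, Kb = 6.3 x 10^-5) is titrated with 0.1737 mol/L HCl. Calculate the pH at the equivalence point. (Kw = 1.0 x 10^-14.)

5.46

n((CH3)3N) = 0.1364 x 0.03771 = 0.005144 mol; V(HCl) at equivalence = 0.005144/0.1737 = 0.02961 L.
At equivalence the base is fully converted to (CH3)3NH+; total volume = 0.06732 L, so [(CH3)3NH+] = 0.005144/0.06732 = 0.07640 M.
Ka((CH3)3NH+) = Kw/Kb = 1.0e-14 / 6.3 x 10^-5 = 1.59e-10.
[H^+] = sqrt(Ka x [(CH3)3NH+]) = sqrt(1.59e-10 x 0.07640) = 3.48e-6 M.
pH = -log(3.48e-6) = 5.46.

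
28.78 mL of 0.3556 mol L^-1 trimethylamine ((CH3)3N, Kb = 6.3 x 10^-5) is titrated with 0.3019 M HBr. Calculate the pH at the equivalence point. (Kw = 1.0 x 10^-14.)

5.29

n((CH3)3N) = 0.3556 x 0.02878 = 0.01023 mol; V(HBr) at equivalence = 0.01023/0.3019 = 0.03390 L.
At equivalence the base is fully converted to (CH3)3NH+; total volume = 0.06268 L, so [(CH3)3NH+] = 0.01023/0.06268 = 0.1633 M.
Ka((CH3)3NH+) = Kw/Kb = 1.0e-14 / 6.3 x 10^-5 = 1.59e-10.
[H^+] = sqrt(Ka x [(CH3)3NH+]) = sqrt(1.59e-10 x 0.1633) = 5.09e-6 M.
pH = -log(5.09e-6) = 5.29.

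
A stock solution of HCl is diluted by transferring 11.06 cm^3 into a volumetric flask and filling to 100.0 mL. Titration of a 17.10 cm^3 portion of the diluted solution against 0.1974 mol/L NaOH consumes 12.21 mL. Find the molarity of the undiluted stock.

n(NaOH) = 0.1974 x 0.01221 = 0.002410 mol.
n(HCl) in the aliquot = 0.002410 mol.
[diluted HCl] = 0.002410 / 0.01710 = 0.1410 M.
Dilution factor = 100.0/11.06 = 9.042, so [stock] = 0.1410 x 9.042 = 1.27 M.

1.27 M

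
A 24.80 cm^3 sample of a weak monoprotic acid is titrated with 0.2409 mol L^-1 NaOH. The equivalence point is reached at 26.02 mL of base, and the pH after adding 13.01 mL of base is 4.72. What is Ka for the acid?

1.9 x 10^-5

13.01 mL is half of the equivalence volume, so this is the half-equivalence point where [HA] = [A^-].
At half-equivalence pH = pKa, so pKa = 4.72.
Ka = 10^(-4.72) = 1.9 x 10^-5.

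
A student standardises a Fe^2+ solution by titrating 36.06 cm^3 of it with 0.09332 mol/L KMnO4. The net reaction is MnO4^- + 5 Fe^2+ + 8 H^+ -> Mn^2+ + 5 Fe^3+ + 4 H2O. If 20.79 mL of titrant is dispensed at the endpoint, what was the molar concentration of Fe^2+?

0.269 M

n(KMnO4) = 0.09332 x 0.02079 = 0.001940 mol.
From the balanced equation, 1 mol KMnO4 reacts with 5 mol Fe^2+, so n(Fe^2+) = 0.001940 x 5/1 = 0.009701 mol.
[Fe^2+] = 0.009701 / 0.03606 L = 0.269 M.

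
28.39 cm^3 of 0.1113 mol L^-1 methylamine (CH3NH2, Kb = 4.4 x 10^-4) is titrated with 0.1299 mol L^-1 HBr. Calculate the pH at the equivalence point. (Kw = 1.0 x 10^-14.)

n(CH3NH2) = 0.1113 x 0.02839 = 0.003160 mol; V(HBr) at equivalence = 0.003160/0.1299 = 0.02432 L.
At equivalence the base is fully converted to CH3NH3+; total volume = 0.05271 L, so [CH3NH3+] = 0.003160/0.05271 = 0.05994 M.
Ka(CH3NH3+) = Kw/Kb = 1.0e-14 / 4.4 x 10^-4 = 2.27e-11.
[H^+] = sqrt(Ka x [CH3NH3+]) = sqrt(2.27e-11 x 0.05994) = 1.17e-6 M.
pH = -log(1.17e-6) = 5.93.

5.93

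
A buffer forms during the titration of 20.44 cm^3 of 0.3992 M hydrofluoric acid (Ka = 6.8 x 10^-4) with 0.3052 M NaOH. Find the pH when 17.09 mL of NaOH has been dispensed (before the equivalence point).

3.42

Initial n(HF) = 0.3992 x 0.02044 = 0.008160 mol.
n(NaOH) added = 0.3052 x 0.01709 = 0.005216 mol, converting that many moles of HF to F-.
Remaining n(HF) = 0.002944 mol; n(F-) = 0.005216 mol.
By Henderson-Hasselbalch, pH = pKa + log([A^-]/[HA]) = 3.17 + log(0.005216/0.002944) = 3.17 + (+0.25) = 3.42.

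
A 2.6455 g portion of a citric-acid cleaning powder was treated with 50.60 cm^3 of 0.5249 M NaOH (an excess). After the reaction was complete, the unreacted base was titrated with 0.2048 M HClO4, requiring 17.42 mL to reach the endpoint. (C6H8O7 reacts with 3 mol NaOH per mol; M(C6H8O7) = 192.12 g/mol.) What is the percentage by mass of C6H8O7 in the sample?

Total n(NaOH) added = 0.5249 x 0.05060 = 0.02656 mol.
n(HClO4) used = 0.2048 x 0.01742 = 0.003568 mol, which equals the excess n(NaOH).
So n(NaOH) consumed by the sample = 0.02656 - 0.003568 = 0.02299 mol.
n(C6H8O7) = 0.02299 / 3 = 0.007664 mol.
mass C6H8O7 = 0.007664 x 192.12 = 1.472 g, so %C6H8O7 = 1.472/2.6455 x 100 = 55.7%.

55.7%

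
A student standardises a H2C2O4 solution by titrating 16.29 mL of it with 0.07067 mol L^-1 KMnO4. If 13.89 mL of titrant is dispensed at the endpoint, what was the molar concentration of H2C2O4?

0.151 M

n(KMnO4) = 0.07067 x 0.01389 = 0.0009816 mol.
From the balanced equation, 2 mol KMnO4 reacts with 5 mol H2C2O4, so n(H2C2O4) = 0.0009816 x 5/2 = 0.002454 mol.
[H2C2O4] = 0.002454 / 0.01629 L = 0.151 M.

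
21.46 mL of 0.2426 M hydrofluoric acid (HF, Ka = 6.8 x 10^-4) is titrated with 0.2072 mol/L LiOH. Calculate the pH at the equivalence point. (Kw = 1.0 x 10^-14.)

n(HF) = 0.2426 x 0.02146 = 0.005206 mol; V(LiOH) at equivalence = 0.005206/0.2072 = 0.02513 L.
At equivalence all the acid is converted to F-; total volume = 0.02146 + 0.02513 = 0.04659 L, so [F-] = 0.005206/0.04659 = 0.1118 M.
Kb = Kw/Ka = 1.0e-14 / 6.8 x 10^-4 = 1.47e-11.
[OH^-] = sqrt(Kb x [F-]) = sqrt(1.47e-11 x 0.1118) = 1.28e-6 M.
pOH = 5.89, so pH = 14.00 - 5.89 = 8.11.

8.11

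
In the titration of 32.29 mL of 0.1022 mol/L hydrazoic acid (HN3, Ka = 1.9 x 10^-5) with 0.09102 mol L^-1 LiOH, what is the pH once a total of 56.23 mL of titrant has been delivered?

12.31

n(acid) = 0.1022 x 0.03229 = 0.003300 mol; n(LiOH) added = 0.09102 x 0.05623 = 0.005118 mol.
Base is in excess by 0.005118 - 0.003300 = 0.001818 mol in a total volume of 0.08852 L.
[OH^-] = 0.001818/0.08852 = 0.02054 M, so pOH = 1.69 and pH = 14.00 - 1.69 = 12.31.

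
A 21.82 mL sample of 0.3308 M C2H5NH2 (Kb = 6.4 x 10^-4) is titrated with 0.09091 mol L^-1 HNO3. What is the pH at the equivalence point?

5.98

n(C2H5NH2) = 0.3308 x 0.02182 = 0.007218 mol; V(HNO3) at equivalence = 0.007218/0.09091 = 0.07940 L.
At equivalence the base is fully converted to C2H5NH3+; total volume = 0.1012 L, so [C2H5NH3+] = 0.007218/0.1012 = 0.07131 M.
Ka(C2H5NH3+) = Kw/Kb = 1.0e-14 / 6.4 x 10^-4 = 1.56e-11.
[H^+] = sqrt(Ka x [C2H5NH3+]) = sqrt(1.56e-11 x 0.07131) = 1.06e-6 M.
pH = -log(1.06e-6) = 5.98.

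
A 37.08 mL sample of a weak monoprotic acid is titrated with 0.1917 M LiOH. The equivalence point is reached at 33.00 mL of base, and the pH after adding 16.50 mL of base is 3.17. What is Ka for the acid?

16.50 mL is half of the equivalence volume, so this is the half-equivalence point where [HA] = [A^-].
At half-equivalence pH = pKa, so pKa = 3.17.
Ka = 10^(-3.17) = 6.8 x 10^-4.

6.8 x 10^-4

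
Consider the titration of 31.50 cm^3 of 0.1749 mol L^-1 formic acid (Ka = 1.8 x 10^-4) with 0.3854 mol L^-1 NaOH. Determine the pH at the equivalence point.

8.41

n(HCOOH) = 0.1749 x 0.03150 = 0.005509 mol; V(NaOH) at equivalence = 0.005509/0.3854 = 0.01430 L.
At equivalence all the acid is converted to HCOO-; total volume = 0.03150 + 0.01430 = 0.04580 L, so [HCOO-] = 0.005509/0.04580 = 0.1203 M.
Kb = Kw/Ka = 1.0e-14 / 1.8 x 10^-4 = 5.56e-11.
[OH^-] = sqrt(Kb x [HCOO-]) = sqrt(5.56e-11 x 0.1203) = 2.59e-6 M.
pOH = 5.59, so pH = 14.00 - 5.59 = 8.41.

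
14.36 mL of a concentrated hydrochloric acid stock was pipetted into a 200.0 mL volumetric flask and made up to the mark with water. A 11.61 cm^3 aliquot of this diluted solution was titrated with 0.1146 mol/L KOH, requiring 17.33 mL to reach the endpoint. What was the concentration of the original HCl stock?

n(KOH) = 0.1146 x 0.01733 = 0.001986 mol.
n(HCl) in the aliquot = 0.001986 mol.
[diluted HCl] = 0.001986 / 0.01161 = 0.1711 M.
Dilution factor = 200.0/14.36 = 13.93, so [stock] = 0.1711 x 13.93 = 2.38 M.

2.38 M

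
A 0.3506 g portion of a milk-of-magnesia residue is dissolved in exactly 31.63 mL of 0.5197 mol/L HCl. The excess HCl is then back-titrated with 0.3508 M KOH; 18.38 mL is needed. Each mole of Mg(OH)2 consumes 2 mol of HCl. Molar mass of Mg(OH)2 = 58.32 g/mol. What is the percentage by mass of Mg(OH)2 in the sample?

83.1%

Total n(HCl) added = 0.5197 x 0.03163 = 0.01644 mol.
n(KOH) used = 0.3508 x 0.01838 = 0.006448 mol, which equals the excess n(HCl).
So n(HCl) consumed by the sample = 0.01644 - 0.006448 = 0.009990 mol.
n(Mg(OH)2) = 0.009990 / 2 = 0.004995 mol.
mass Mg(OH)2 = 0.004995 x 58.32 = 0.2913 g, so %Mg(OH)2 = 0.2913/0.3506 x 100 = 83.1%.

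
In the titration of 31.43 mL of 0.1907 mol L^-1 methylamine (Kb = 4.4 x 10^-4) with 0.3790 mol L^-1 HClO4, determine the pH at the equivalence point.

5.77

n(CH3NH2) = 0.1907 x 0.03143 = 0.005994 mol; V(HClO4) at equivalence = 0.005994/0.3790 = 0.01581 L.
At equivalence the base is fully converted to CH3NH3+; total volume = 0.04724 L, so [CH3NH3+] = 0.005994/0.04724 = 0.1269 M.
Ka(CH3NH3+) = Kw/Kb = 1.0e-14 / 4.4 x 10^-4 = 2.27e-11.
[H^+] = sqrt(Ka x [CH3NH3+]) = sqrt(2.27e-11 x 0.1269) = 1.70e-6 M.
pH = -log(1.70e-6) = 5.77.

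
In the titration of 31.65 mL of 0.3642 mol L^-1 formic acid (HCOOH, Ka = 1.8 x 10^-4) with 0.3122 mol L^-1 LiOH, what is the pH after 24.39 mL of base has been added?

4.03

Initial n(HCOOH) = 0.3642 x 0.03165 = 0.01153 mol.
n(LiOH) added = 0.3122 x 0.02439 = 0.007615 mol, converting that many moles of HCOOH to HCOO-.
Remaining n(HCOOH) = 0.003912 mol; n(HCOO-) = 0.007615 mol.
By Henderson-Hasselbalch, pH = pKa + log([A^-]/[HA]) = 3.74 + log(0.007615/0.003912) = 3.74 + (+0.29) = 4.03.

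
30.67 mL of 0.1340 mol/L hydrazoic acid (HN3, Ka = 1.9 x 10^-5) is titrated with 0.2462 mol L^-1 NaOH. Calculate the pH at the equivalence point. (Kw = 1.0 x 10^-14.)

8.83

n(HN3) = 0.1340 x 0.03067 = 0.004110 mol; V(NaOH) at equivalence = 0.004110/0.2462 = 0.01669 L.
At equivalence all the acid is converted to N3-; total volume = 0.03067 + 0.01669 = 0.04736 L, so [N3-] = 0.004110/0.04736 = 0.08677 M.
Kb = Kw/Ka = 1.0e-14 / 1.9 x 10^-5 = 5.26e-10.
[OH^-] = sqrt(Kb x [N3-]) = sqrt(5.26e-10 x 0.08677) = 6.76e-6 M.
pOH = 5.17, so pH = 14.00 - 5.17 = 8.83.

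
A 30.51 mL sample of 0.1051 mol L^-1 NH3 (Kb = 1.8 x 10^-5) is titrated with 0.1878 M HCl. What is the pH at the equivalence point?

n(NH3) = 0.1051 x 0.03051 = 0.003207 mol; V(HCl) at equivalence = 0.003207/0.1878 = 0.01707 L.
At equivalence the base is fully converted to NH4+; total volume = 0.04758 L, so [NH4+] = 0.003207/0.04758 = 0.06739 M.
Ka(NH4+) = Kw/Kb = 1.0e-14 / 1.8 x 10^-5 = 5.56e-10.
[H^+] = sqrt(Ka x [NH4+]) = sqrt(5.56e-10 x 0.06739) = 6.12e-6 M.
pH = -log(6.12e-6) = 5.21.

5.21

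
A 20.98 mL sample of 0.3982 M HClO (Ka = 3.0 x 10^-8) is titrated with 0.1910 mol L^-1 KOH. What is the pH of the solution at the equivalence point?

n(HClO) = 0.3982 x 0.02098 = 0.008354 mol; V(KOH) at equivalence = 0.008354/0.1910 = 0.04374 L.
At equivalence all the acid is converted to ClO-; total volume = 0.02098 + 0.04374 = 0.06472 L, so [ClO-] = 0.008354/0.06472 = 0.1291 M.
Kb = Kw/Ka = 1.0e-14 / 3.0 x 10^-8 = 3.33e-7.
[OH^-] = sqrt(Kb x [ClO-]) = sqrt(3.33e-7 x 0.1291) = 0.000207 M.
pOH = 3.68, so pH = 14.00 - 3.68 = 10.32.

10.32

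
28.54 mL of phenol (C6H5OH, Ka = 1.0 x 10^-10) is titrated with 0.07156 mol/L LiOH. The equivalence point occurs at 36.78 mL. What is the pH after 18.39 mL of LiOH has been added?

10.00

18.39 mL is exactly half the equivalence volume (36.78/2), i.e. the half-equivalence point.
There, n(HA) = n(A^-), so pH = pKa = -log(1.0 x 10^-10) = 10.00.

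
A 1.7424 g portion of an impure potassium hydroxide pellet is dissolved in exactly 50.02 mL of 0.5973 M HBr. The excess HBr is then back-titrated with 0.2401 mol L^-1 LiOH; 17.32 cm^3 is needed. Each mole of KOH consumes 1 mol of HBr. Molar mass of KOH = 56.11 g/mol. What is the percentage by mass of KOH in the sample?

Total n(HBr) added = 0.5973 x 0.05002 = 0.02988 mol.
n(LiOH) used = 0.2401 x 0.01732 = 0.004159 mol, which equals the excess n(HBr).
So n(HBr) consumed by the sample = 0.02988 - 0.004159 = 0.02572 mol.
n(KOH) = 0.02572 / 1 = 0.02572 mol.
mass KOH = 0.02572 x 56.11 = 1.443 g, so %KOH = 1.443/1.7424 x 100 = 82.8%.

82.8%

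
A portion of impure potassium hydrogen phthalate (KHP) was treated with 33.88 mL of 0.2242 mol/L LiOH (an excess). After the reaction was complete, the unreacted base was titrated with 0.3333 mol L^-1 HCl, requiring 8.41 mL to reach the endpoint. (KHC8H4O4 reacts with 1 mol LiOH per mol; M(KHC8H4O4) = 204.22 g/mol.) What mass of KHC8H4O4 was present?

Total n(LiOH) added = 0.2242 x 0.03388 = 0.007596 mol.
n(HCl) used = 0.3333 x 0.008410 = 0.002803 mol, which equals the excess n(LiOH).
So n(LiOH) consumed by the sample = 0.007596 - 0.002803 = 0.004793 mol.
n(KHC8H4O4) = 0.004793 / 1 = 0.004793 mol.
mass = 0.004793 mol x 204.22 g/mol = 0.979 g.

0.979 g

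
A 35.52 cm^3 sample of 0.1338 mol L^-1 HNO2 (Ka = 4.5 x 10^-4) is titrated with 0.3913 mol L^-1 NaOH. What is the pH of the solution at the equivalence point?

8.17

n(HNO2) = 0.1338 x 0.03552 = 0.004753 mol; V(NaOH) at equivalence = 0.004753/0.3913 = 0.01215 L.
At equivalence all the acid is converted to NO2-; total volume = 0.03552 + 0.01215 = 0.04767 L, so [NO2-] = 0.004753/0.04767 = 0.09971 M.
Kb = Kw/Ka = 1.0e-14 / 4.5 x 10^-4 = 2.22e-11.
[OH^-] = sqrt(Kb x [NO2-]) = sqrt(2.22e-11 x 0.09971) = 1.49e-6 M.
pOH = 5.83, so pH = 14.00 - 5.83 = 8.17.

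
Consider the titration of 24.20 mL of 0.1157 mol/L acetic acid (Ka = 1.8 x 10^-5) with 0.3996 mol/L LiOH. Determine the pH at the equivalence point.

n(CH3COOH) = 0.1157 x 0.02420 = 0.002800 mol; V(LiOH) at equivalence = 0.002800/0.3996 = 0.007007 L.
At equivalence all the acid is converted to CH3COO-; total volume = 0.02420 + 0.007007 = 0.03121 L, so [CH3COO-] = 0.002800/0.03121 = 0.08972 M.
Kb = Kw/Ka = 1.0e-14 / 1.8 x 10^-5 = 5.56e-10.
[OH^-] = sqrt(Kb x [CH3COO-]) = sqrt(5.56e-10 x 0.08972) = 7.06e-6 M.
pOH = 5.15, so pH = 14.00 - 5.15 = 8.85.

8.85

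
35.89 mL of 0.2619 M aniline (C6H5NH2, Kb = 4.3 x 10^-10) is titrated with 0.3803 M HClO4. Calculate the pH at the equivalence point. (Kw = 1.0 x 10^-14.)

n(C6H5NH2) = 0.2619 x 0.03589 = 0.009400 mol; V(HClO4) at equivalence = 0.009400/0.3803 = 0.02472 L.
At equivalence the base is fully converted to C6H5NH3+; total volume = 0.06061 L, so [C6H5NH3+] = 0.009400/0.06061 = 0.1551 M.
Ka(C6H5NH3+) = Kw/Kb = 1.0e-14 / 4.3 x 10^-10 = 2.33e-5.
[H^+] = sqrt(Ka x [C6H5NH3+]) = sqrt(2.33e-5 x 0.1551) = 0.00190 M.
pH = -log(0.00190) = 2.72.

2.72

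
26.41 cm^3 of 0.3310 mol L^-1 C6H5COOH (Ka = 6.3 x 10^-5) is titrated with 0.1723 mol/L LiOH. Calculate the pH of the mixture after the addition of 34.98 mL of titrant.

4.55

Initial n(C6H5COOH) = 0.3310 x 0.02641 = 0.008742 mol.
n(LiOH) added = 0.1723 x 0.03498 = 0.006027 mol, converting that many moles of C6H5COOH to C6H5COO-.
Remaining n(C6H5COOH) = 0.002715 mol; n(C6H5COO-) = 0.006027 mol.
By Henderson-Hasselbalch, pH = pKa + log([A^-]/[HA]) = 4.20 + log(0.006027/0.002715) = 4.20 + (+0.35) = 4.55.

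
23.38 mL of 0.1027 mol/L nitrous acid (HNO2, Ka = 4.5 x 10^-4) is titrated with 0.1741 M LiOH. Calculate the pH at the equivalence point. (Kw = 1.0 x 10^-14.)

8.08

n(HNO2) = 0.1027 x 0.02338 = 0.002401 mol; V(LiOH) at equivalence = 0.002401/0.1741 = 0.01379 L.
At equivalence all the acid is converted to NO2-; total volume = 0.02338 + 0.01379 = 0.03717 L, so [NO2-] = 0.002401/0.03717 = 0.06460 M.
Kb = Kw/Ka = 1.0e-14 / 4.5 x 10^-4 = 2.22e-11.
[OH^-] = sqrt(Kb x [NO2-]) = sqrt(2.22e-11 x 0.06460) = 1.20e-6 M.
pOH = 5.92, so pH = 14.00 - 5.92 = 8.08.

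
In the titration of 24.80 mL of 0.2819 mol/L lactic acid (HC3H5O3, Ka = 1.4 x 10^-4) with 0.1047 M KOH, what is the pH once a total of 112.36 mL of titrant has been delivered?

12.54

n(acid) = 0.2819 x 0.02480 = 0.006991 mol; n(KOH) added = 0.1047 x 0.1124 = 0.01176 mol.
Base is in excess by 0.01176 - 0.006991 = 0.004773 mol in a total volume of 0.1372 L.
[OH^-] = 0.004773/0.1372 = 0.03480 M, so pOH = 1.46 and pH = 14.00 - 1.46 = 12.54.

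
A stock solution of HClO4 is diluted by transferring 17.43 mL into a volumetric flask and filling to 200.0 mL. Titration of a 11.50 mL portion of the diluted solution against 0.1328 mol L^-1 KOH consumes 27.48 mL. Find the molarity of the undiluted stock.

3.64 M

n(KOH) = 0.1328 x 0.02748 = 0.003649 mol.
n(HClO4) in the aliquot = 0.003649 mol.
[diluted HClO4] = 0.003649 / 0.01150 = 0.3173 M.
Dilution factor = 200.0/17.43 = 11.47, so [stock] = 0.3173 x 11.47 = 3.64 M.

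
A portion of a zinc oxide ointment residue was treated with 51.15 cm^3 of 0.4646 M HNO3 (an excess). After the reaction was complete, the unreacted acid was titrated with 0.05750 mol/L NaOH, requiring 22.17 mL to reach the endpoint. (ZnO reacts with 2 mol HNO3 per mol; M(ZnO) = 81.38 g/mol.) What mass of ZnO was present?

0.915 g

Total n(HNO3) added = 0.4646 x 0.05115 = 0.02376 mol.
n(NaOH) used = 0.05750 x 0.02217 = 0.001275 mol, which equals the excess n(HNO3).
So n(HNO3) consumed by the sample = 0.02376 - 0.001275 = 0.02249 mol.
n(ZnO) = 0.02249 / 2 = 0.01124 mol.
mass = 0.01124 mol x 81.38 g/mol = 0.915 g.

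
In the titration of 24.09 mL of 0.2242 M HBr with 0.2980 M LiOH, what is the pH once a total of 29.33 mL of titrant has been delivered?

12.80

n(acid) = 0.2242 x 0.02409 = 0.005401 mol; n(LiOH) added = 0.2980 x 0.02933 = 0.008740 mol.
Base is in excess by 0.008740 - 0.005401 = 0.003339 mol in a total volume of 0.05342 L.
[OH^-] = 0.003339/0.05342 = 0.06251 M, so pOH = 1.20 and pH = 14.00 - 1.20 = 12.80.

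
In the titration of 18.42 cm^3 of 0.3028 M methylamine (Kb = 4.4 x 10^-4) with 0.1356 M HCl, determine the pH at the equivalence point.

n(CH3NH2) = 0.3028 x 0.01842 = 0.005578 mol; V(HCl) at equivalence = 0.005578/0.1356 = 0.04113 L.
At equivalence the base is fully converted to CH3NH3+; total volume = 0.05955 L, so [CH3NH3+] = 0.005578/0.05955 = 0.09366 M.
Ka(CH3NH3+) = Kw/Kb = 1.0e-14 / 4.4 x 10^-4 = 2.27e-11.
[H^+] = sqrt(Ka x [CH3NH3+]) = sqrt(2.27e-11 x 0.09366) = 1.46e-6 M.
pH = -log(1.46e-6) = 5.84.

5.84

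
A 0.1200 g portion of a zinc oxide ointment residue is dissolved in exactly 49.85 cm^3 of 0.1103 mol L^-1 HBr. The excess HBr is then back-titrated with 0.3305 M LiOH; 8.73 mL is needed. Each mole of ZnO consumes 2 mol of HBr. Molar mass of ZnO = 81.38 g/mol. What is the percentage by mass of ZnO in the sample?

88.6%

Total n(HBr) added = 0.1103 x 0.04985 = 0.005498 mol.
n(LiOH) used = 0.3305 x 0.008730 = 0.002885 mol, which equals the excess n(HBr).
So n(HBr) consumed by the sample = 0.005498 - 0.002885 = 0.002613 mol.
n(ZnO) = 0.002613 / 2 = 0.001307 mol.
mass ZnO = 0.001307 x 81.38 = 0.1063 g, so %ZnO = 0.1063/0.1200 x 100 = 88.6%.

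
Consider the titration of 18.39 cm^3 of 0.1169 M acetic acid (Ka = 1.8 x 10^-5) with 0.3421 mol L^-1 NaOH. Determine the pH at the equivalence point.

n(CH3COOH) = 0.1169 x 0.01839 = 0.002150 mol; V(NaOH) at equivalence = 0.002150/0.3421 = 0.006284 L.
At equivalence all the acid is converted to CH3COO-; total volume = 0.01839 + 0.006284 = 0.02467 L, so [CH3COO-] = 0.002150/0.02467 = 0.08713 M.
Kb = Kw/Ka = 1.0e-14 / 1.8 x 10^-5 = 5.56e-10.
[OH^-] = sqrt(Kb x [CH3COO-]) = sqrt(5.56e-10 x 0.08713) = 6.96e-6 M.
pOH = 5.16, so pH = 14.00 - 5.16 = 8.84.

8.84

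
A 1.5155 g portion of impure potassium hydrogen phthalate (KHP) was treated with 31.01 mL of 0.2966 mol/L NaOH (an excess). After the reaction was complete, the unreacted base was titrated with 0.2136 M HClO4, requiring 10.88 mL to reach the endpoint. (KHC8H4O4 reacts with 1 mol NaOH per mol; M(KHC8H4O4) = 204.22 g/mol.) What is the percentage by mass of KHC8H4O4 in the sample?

92.6%

Total n(NaOH) added = 0.2966 x 0.03101 = 0.009198 mol.
n(HClO4) used = 0.2136 x 0.01088 = 0.002324 mol, which equals the excess n(NaOH).
So n(NaOH) consumed by the sample = 0.009198 - 0.002324 = 0.006874 mol.
n(KHC8H4O4) = 0.006874 / 1 = 0.006874 mol.
mass KHC8H4O4 = 0.006874 x 204.22 = 1.404 g, so %KHC8H4O4 = 1.404/1.5155 x 100 = 92.6%.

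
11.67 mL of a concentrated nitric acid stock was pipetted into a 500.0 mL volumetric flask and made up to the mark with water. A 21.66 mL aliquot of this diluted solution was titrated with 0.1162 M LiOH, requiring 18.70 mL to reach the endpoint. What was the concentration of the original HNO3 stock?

n(LiOH) = 0.1162 x 0.01870 = 0.002173 mol.
n(HNO3) in the aliquot = 0.002173 mol.
[diluted HNO3] = 0.002173 / 0.02166 = 0.1003 M.
Dilution factor = 500.0/11.67 = 42.84, so [stock] = 0.1003 x 42.84 = 4.30 M.

4.30 M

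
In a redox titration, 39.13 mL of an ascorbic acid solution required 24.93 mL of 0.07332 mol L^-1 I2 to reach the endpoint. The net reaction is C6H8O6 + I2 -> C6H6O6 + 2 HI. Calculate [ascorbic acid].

n(I2) = 0.07332 x 0.02493 = 0.001828 mol.
From the balanced equation, 1 mol I2 reacts with 1 mol ascorbic acid, so n(ascorbic acid) = 0.001828 x 1/1 = 0.001828 mol.
[ascorbic acid] = 0.001828 / 0.03913 L = 0.0467 M.

0.0467 M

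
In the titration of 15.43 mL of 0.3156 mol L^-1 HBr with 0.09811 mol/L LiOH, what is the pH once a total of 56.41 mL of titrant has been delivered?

11.97

n(acid) = 0.3156 x 0.01543 = 0.004870 mol; n(LiOH) added = 0.09811 x 0.05641 = 0.005534 mol.
Base is in excess by 0.005534 - 0.004870 = 0.0006647 mol in a total volume of 0.07184 L.
[OH^-] = 0.0006647/0.07184 = 0.009252 M, so pOH = 2.03 and pH = 14.00 - 2.03 = 11.97.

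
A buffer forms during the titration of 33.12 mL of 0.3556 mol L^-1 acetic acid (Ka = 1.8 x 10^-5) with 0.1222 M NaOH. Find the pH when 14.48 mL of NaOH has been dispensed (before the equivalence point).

3.99

Initial n(CH3COOH) = 0.3556 x 0.03312 = 0.01178 mol.
n(NaOH) added = 0.1222 x 0.01448 = 0.001769 mol, converting that many moles of CH3COOH to CH3COO-.
Remaining n(CH3COOH) = 0.01001 mol; n(CH3COO-) = 0.001769 mol.
By Henderson-Hasselbalch, pH = pKa + log([A^-]/[HA]) = 4.74 + log(0.001769/0.01001) = 4.74 + (-0.75) = 3.99.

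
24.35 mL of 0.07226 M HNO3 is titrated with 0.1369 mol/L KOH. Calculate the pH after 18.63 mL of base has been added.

n(acid) = 0.07226 x 0.02435 = 0.001760 mol; n(KOH) added = 0.1369 x 0.01863 = 0.002550 mol.
Base is in excess by 0.002550 - 0.001760 = 0.0007909 mol in a total volume of 0.04298 L.
[OH^-] = 0.0007909/0.04298 = 0.01840 M, so pOH = 1.74 and pH = 14.00 - 1.74 = 12.26.

12.26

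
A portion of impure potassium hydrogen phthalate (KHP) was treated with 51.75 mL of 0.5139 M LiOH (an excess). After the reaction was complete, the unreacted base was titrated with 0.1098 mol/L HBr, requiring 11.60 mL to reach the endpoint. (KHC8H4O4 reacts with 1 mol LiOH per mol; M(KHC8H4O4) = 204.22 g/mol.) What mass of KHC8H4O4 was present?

5.17 g

Total n(LiOH) added = 0.5139 x 0.05175 = 0.02659 mol.
n(HBr) used = 0.1098 x 0.01160 = 0.001274 mol, which equals the excess n(LiOH).
So n(LiOH) consumed by the sample = 0.02659 - 0.001274 = 0.02532 mol.
n(KHC8H4O4) = 0.02532 / 1 = 0.02532 mol.
mass = 0.02532 mol x 204.22 g/mol = 5.17 g.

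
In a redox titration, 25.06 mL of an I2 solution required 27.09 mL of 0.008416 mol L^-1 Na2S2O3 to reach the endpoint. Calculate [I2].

0.00455 M

n(Na2S2O3) = 0.008416 x 0.02709 = 0.0002280 mol.
From the balanced equation, 2 mol Na2S2O3 reacts with 1 mol I2, so n(I2) = 0.0002280 x 1/2 = 0.0001140 mol.
[I2] = 0.0001140 / 0.02506 L = 0.00455 M.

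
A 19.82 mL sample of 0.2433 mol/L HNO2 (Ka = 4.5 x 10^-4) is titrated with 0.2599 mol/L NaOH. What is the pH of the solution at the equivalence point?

n(HNO2) = 0.2433 x 0.01982 = 0.004822 mol; V(NaOH) at equivalence = 0.004822/0.2599 = 0.01855 L.
At equivalence all the acid is converted to NO2-; total volume = 0.01982 + 0.01855 = 0.03837 L, so [NO2-] = 0.004822/0.03837 = 0.1257 M.
Kb = Kw/Ka = 1.0e-14 / 4.5 x 10^-4 = 2.22e-11.
[OH^-] = sqrt(Kb x [NO2-]) = sqrt(2.22e-11 x 0.1257) = 1.67e-6 M.
pOH = 5.78, so pH = 14.00 - 5.78 = 8.22.

8.22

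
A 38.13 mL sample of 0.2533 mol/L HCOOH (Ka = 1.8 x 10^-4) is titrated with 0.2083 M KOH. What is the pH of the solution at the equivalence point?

n(HCOOH) = 0.2533 x 0.03813 = 0.009658 mol; V(KOH) at equivalence = 0.009658/0.2083 = 0.04637 L.
At equivalence all the acid is converted to HCOO-; total volume = 0.03813 + 0.04637 = 0.08450 L, so [HCOO-] = 0.009658/0.08450 = 0.1143 M.
Kb = Kw/Ka = 1.0e-14 / 1.8 x 10^-4 = 5.56e-11.
[OH^-] = sqrt(Kb x [HCOO-]) = sqrt(5.56e-11 x 0.1143) = 2.52e-6 M.
pOH = 5.60, so pH = 14.00 - 5.60 = 8.40.

8.40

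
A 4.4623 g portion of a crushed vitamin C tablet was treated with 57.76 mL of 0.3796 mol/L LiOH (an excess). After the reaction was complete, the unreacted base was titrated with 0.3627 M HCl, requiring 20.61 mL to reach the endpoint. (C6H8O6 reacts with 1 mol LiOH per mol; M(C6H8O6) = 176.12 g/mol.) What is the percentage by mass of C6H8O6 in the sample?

57.0%

Total n(LiOH) added = 0.3796 x 0.05776 = 0.02193 mol.
n(HCl) used = 0.3627 x 0.02061 = 0.007475 mol, which equals the excess n(LiOH).
So n(LiOH) consumed by the sample = 0.02193 - 0.007475 = 0.01445 mol.
n(C6H8O6) = 0.01445 / 1 = 0.01445 mol.
mass C6H8O6 = 0.01445 x 176.12 = 2.545 g, so %C6H8O6 = 2.545/4.4623 x 100 = 57.0%.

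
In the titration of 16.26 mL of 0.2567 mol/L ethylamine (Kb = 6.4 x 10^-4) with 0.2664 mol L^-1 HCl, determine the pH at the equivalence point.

5.84

n(C2H5NH2) = 0.2567 x 0.01626 = 0.004174 mol; V(HCl) at equivalence = 0.004174/0.2664 = 0.01567 L.
At equivalence the base is fully converted to C2H5NH3+; total volume = 0.03193 L, so [C2H5NH3+] = 0.004174/0.03193 = 0.1307 M.
Ka(C2H5NH3+) = Kw/Kb = 1.0e-14 / 6.4 x 10^-4 = 1.56e-11.
[H^+] = sqrt(Ka x [C2H5NH3+]) = sqrt(1.56e-11 x 0.1307) = 1.43e-6 M.
pH = -log(1.43e-6) = 5.84.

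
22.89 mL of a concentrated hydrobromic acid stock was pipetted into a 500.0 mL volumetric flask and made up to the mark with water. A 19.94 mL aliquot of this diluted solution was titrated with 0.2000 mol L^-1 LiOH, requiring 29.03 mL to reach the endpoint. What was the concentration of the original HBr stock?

n(LiOH) = 0.2000 x 0.02903 = 0.005806 mol.
n(HBr) in the aliquot = 0.005806 mol.
[diluted HBr] = 0.005806 / 0.01994 = 0.2912 M.
Dilution factor = 500.0/22.89 = 21.84, so [stock] = 0.2912 x 21.84 = 6.36 M.

6.36 M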